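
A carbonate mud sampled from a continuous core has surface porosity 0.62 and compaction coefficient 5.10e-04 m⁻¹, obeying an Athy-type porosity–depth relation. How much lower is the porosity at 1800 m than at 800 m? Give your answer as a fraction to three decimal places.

0.165

Working in km (1 km = 1000 m; β in km⁻¹ = β in m⁻¹ × 1000):
φ(0.8) = 0.62·e^(−0.51×0.8) = 0.4123
φ(1.8) = 0.62·e^(−0.51×1.8) = 0.2476
Δφ = 0.4123 − 0.2476 = 0.1647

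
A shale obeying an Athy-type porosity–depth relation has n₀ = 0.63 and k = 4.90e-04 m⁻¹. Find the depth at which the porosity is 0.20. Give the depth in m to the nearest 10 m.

Working in km (1 km = 1000 m; k in km⁻¹ = k in m⁻¹ × 1000):
Invert Athy's law: z = ln(n₀/n) / k
z = ln(0.63/0.2) / 0.49 = ln(3.15) / 0.49 = 1.1474 / 0.49 = 2.342 km

2340 m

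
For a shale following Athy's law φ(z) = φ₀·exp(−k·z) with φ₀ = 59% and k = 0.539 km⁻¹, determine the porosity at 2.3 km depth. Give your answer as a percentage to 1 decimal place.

φ = φ₀·exp(−k·z) = 0.59 × exp(−0.539 × 2.3) = 0.59 × exp(−1.24)
  = 0.59 × 0.2895 = 0.1708

17.1%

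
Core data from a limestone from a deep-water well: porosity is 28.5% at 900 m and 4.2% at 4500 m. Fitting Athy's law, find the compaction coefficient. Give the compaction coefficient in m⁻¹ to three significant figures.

Working in km (1 km = 1000 m; β in km⁻¹ = β in m⁻¹ × 1000):
Athy: φ(d) = φ₀ e^(−βd) ⇒ φ₁/φ₂ = e^{β(d₂−d₁)} ⇒ β = ln(φ₁/φ₂)/(d₂−d₁)
β = ln(0.285/0.042) / (4.5 − 0.9) = ln(6.786) / 3.6 = 1.9148 / 3.6 = 0.5319 km⁻¹

0.000532 m⁻¹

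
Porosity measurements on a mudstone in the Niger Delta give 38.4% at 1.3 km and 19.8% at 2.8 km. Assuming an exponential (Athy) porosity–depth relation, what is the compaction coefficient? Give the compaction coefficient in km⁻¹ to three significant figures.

Athy: φ(Z) = φ₀ e^(−βZ) ⇒ φ₁/φ₂ = e^{β(Z₂−Z₁)} ⇒ β = ln(φ₁/φ₂)/(Z₂−Z₁)
β = ln(0.384/0.198) / (2.8 − 1.3) = ln(1.939) / 1.5 = 0.6624 / 1.5 = 0.4416 km⁻¹

0.442 km⁻¹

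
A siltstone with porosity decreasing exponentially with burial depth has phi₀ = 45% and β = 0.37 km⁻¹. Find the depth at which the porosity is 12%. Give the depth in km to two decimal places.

3.57 km

Invert Athy's law: z = ln(phi₀/phi) / β
z = ln(0.45/0.12) / 0.37 = ln(3.75) / 0.37 = 1.3218 / 0.37 = 3.572 km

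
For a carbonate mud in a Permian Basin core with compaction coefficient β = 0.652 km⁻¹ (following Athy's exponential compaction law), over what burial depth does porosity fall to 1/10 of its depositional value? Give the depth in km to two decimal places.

φ/φ₀ = 1/10 ⇒ exp(−β·d) = 1/10 ⇒ d = ln(10) / β
d = 2.3026 / 0.652 = 3.532 km

3.53 km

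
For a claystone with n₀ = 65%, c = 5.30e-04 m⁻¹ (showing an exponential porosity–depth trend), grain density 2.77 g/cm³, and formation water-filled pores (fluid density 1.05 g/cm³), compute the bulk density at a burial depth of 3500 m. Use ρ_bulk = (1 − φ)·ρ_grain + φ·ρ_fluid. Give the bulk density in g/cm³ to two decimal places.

2.60 g/cm³

Working in km (1 km = 1000 m; c in km⁻¹ = c in m⁻¹ × 1000):
Porosity at depth: n = 0.65·exp(−0.53×3.5) = 0.65×0.1565 = 0.1017
Bulk density: ρ_b = (1−n)ρ_g + n·ρ_f = 0.8983×2.77 + 0.1017×1.05
       = 2.488 + 0.107 = 2.595 g/cm³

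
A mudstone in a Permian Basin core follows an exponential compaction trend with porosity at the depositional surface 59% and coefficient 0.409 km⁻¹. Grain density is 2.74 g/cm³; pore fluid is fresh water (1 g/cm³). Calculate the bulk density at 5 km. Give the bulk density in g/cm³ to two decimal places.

Porosity at depth: phi = 0.59·exp(−0.409×5) = 0.59×0.1294 = 0.0763
Bulk density: ρ_b = (1−phi)ρ_g + phi·ρ_f = 0.9237×2.74 + 0.0763×1
       = 2.531 + 0.076 = 2.607 g/cm³

2.61 g/cm³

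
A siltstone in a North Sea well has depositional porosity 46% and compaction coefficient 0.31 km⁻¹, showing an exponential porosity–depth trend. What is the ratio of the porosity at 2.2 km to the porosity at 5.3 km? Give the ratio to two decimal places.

2.61

φ(Z₁)/φ(Z₂) = e^(−β·Z₁)/e^(−β·Z₂) = e^{β(Z₂−Z₁)}
= exp(0.31 × 3.1) = exp(0.961) = 2.6143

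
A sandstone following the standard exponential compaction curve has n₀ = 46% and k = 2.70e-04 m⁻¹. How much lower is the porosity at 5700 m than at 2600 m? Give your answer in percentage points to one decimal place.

12.9 percentage points

Working in km (1 km = 1000 m; k in km⁻¹ = k in m⁻¹ × 1000):
n(2.6) = 0.46·e^(−0.27×2.6) = 0.2280
n(5.7) = 0.46·e^(−0.27×5.7) = 0.0987
Δn = 0.2280 − 0.0987 = 0.1293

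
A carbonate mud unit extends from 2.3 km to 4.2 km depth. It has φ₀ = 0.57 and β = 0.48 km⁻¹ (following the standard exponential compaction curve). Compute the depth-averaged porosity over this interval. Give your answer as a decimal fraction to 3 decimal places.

0.124

⟨φ⟩ = (1/(z₂−z₁)) ∫ φ₀ e^(−βz) dz = φ₀·(e^(−β·z₁) − e^(−β·z₂)) / (β·(z₂−z₁))
e^(−0.48×2.3) = 0.3315; e^(−0.48×4.2) = 0.1332
⟨φ⟩ = 0.57 × (0.3315 − 0.1332) / (0.48 × 1.9) = 0.57 × 0.2175 = 0.1240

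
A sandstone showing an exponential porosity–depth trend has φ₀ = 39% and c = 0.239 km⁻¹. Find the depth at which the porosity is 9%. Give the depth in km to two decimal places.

Invert Athy's law: d = ln(φ₀/φ) / c
d = ln(0.39/0.09) / 0.239 = ln(4.333) / 0.239 = 1.4663 / 0.239 = 6.135 km

6.14 km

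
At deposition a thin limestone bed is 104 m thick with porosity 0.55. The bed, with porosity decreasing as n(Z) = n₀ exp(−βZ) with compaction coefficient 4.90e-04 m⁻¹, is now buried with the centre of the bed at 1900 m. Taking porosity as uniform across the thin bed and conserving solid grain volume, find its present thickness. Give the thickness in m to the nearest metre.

Working in km (1 km = 1000 m; β in km⁻¹ = β in m⁻¹ × 1000):
Porosity at 1.9 km: n = 0.55·exp(−0.49×1.9) = 0.2168
Solid-volume conservation: h(1−n) = h₀(1−n₀) ⇒ h = h₀·(1−n₀)/(1−n)
h = 0.104 × (1 − 0.55)/(1 − 0.2168) = 0.104 × 0.5746 = 0.0598 km

60 m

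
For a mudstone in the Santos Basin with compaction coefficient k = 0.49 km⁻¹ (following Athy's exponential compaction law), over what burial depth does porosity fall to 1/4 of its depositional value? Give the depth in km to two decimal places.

2.83 km

phi/phi₀ = 1/4 ⇒ exp(−k·d) = 1/4 ⇒ d = ln(4) / k
d = 1.3863 / 0.49 = 2.829 km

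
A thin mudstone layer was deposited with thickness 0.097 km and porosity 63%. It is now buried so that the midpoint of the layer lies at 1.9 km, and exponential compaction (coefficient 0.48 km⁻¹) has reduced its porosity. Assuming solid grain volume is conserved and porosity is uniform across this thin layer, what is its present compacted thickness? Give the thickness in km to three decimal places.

0.048 km

Porosity at 1.9 km: φ = 0.63·exp(−0.48×1.9) = 0.2531
Solid-volume conservation: h(1−φ) = h₀(1−φ₀) ⇒ h = h₀·(1−φ₀)/(1−φ)
h = 0.097 × (1 − 0.63)/(1 − 0.2531) = 0.097 × 0.4954 = 0.0481 km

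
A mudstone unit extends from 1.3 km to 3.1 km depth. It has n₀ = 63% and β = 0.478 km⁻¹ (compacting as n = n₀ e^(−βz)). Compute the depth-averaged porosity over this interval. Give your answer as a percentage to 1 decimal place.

⟨n⟩ = (1/(z₂−z₁)) ∫ n₀ e^(−βz) dz = n₀·(e^(−β·z₁) − e^(−β·z₂)) / (β·(z₂−z₁))
e^(−0.478×1.3) = 0.5372; e^(−0.478×3.1) = 0.2272
⟨n⟩ = 0.63 × (0.5372 − 0.2272) / (0.478 × 1.8) = 0.63 × 0.3603 = 0.2270

22.7%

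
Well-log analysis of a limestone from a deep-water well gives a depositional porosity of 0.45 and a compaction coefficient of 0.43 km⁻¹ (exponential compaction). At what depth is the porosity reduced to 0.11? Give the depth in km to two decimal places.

3.28 km

Invert Athy's law: d = ln(φ₀/φ) / β
d = ln(0.45/0.11) / 0.43 = ln(4.091) / 0.43 = 1.4088 / 0.43 = 3.276 km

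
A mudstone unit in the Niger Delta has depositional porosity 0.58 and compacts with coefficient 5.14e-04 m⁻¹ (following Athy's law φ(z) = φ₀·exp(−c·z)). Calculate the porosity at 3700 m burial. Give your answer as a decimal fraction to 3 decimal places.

0.087

Working in km (1 km = 1000 m; c in km⁻¹ = c in m⁻¹ × 1000):
φ = φ₀·exp(−c·z) = 0.58 × exp(−0.514 × 3.7) = 0.58 × exp(−1.902)
  = 0.58 × 0.1493 = 0.0866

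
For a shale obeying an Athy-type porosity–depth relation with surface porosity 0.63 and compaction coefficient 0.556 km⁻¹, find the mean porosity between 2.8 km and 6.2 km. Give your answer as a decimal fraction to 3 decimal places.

0.060

⟨φ⟩ = (1/(d₂−d₁)) ∫ φ₀ e^(−cd) dd = φ₀·(e^(−c·d₁) − e^(−c·d₂)) / (c·(d₂−d₁))
e^(−0.556×2.8) = 0.2108; e^(−0.556×6.2) = 0.0318
⟨φ⟩ = 0.63 × (0.2108 − 0.0318) / (0.556 × 3.4) = 0.63 × 0.0947 = 0.0596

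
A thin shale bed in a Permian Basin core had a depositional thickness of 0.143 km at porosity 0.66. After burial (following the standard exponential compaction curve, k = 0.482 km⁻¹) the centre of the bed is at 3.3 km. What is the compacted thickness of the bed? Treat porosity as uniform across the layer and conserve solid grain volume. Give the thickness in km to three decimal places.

0.056 km

Porosity at 3.3 km: φ = 0.66·exp(−0.482×3.3) = 0.1345
Solid-volume conservation: h(1−φ) = h₀(1−φ₀) ⇒ h = h₀·(1−φ₀)/(1−φ)
h = 0.143 × (1 − 0.66)/(1 − 0.1345) = 0.143 × 0.3928 = 0.0562 km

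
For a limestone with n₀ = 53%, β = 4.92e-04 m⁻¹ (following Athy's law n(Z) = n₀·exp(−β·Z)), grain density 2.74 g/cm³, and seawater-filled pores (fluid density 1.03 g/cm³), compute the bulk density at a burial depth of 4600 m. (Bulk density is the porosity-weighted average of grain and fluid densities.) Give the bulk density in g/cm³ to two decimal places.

Working in km (1 km = 1000 m; β in km⁻¹ = β in m⁻¹ × 1000):
Porosity at depth: n = 0.53·exp(−0.492×4.6) = 0.53×0.1040 = 0.0551
Bulk density: ρ_b = (1−n)ρ_g + n·ρ_f = 0.9449×2.74 + 0.0551×1.03
       = 2.589 + 0.057 = 2.646 g/cm³

2.65 g/cm³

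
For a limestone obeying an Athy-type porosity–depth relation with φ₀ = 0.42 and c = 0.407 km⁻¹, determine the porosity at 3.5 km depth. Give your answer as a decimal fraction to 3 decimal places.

φ = φ₀·exp(−c·d) = 0.42 × exp(−0.407 × 3.5) = 0.42 × exp(−1.424)
  = 0.42 × 0.2406 = 0.1011

0.101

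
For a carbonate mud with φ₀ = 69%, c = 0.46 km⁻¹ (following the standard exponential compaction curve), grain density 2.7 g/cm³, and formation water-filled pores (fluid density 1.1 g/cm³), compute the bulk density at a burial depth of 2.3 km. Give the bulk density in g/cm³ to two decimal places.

2.32 g/cm³

Porosity at depth: φ = 0.69·exp(−0.46×2.3) = 0.69×0.3471 = 0.2395
Bulk density: ρ_b = (1−φ)ρ_g + φ·ρ_f = 0.7605×2.7 + 0.2395×1.1
       = 2.053 + 0.263 = 2.317 g/cm³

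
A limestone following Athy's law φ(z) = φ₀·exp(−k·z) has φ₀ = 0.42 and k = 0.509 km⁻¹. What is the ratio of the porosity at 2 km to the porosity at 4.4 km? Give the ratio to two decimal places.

φ(z₁)/φ(z₂) = e^(−k·z₁)/e^(−k·z₂) = e^{k(z₂−z₁)}
= exp(0.509 × 2.4) = exp(1.222) = 3.3926

3.39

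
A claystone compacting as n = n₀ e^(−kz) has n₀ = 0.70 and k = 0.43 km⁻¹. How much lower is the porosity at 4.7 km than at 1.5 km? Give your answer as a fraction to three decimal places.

0.274

n(1.5) = 0.7·e^(−0.43×1.5) = 0.3673
n(4.7) = 0.7·e^(−0.43×4.7) = 0.0928
Δn = 0.3673 − 0.0928 = 0.2745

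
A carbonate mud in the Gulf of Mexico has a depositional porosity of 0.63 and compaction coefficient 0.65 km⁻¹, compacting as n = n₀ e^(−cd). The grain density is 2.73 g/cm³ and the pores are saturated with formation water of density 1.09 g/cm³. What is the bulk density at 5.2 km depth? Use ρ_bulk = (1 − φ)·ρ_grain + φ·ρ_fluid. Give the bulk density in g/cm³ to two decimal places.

2.69 g/cm³

Porosity at depth: n = 0.63·exp(−0.65×5.2) = 0.63×0.0340 = 0.0214
Bulk density: ρ_b = (1−n)ρ_g + n·ρ_f = 0.9786×2.73 + 0.0214×1.09
       = 2.671 + 0.023 = 2.695 g/cm³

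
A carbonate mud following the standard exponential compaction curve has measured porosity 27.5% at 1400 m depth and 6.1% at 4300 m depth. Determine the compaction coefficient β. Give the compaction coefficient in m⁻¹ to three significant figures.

Working in km (1 km = 1000 m; β in km⁻¹ = β in m⁻¹ × 1000):
Athy: n(d) = n₀ e^(−βd) ⇒ n₁/n₂ = e^{β(d₂−d₁)} ⇒ β = ln(n₁/n₂)/(d₂−d₁)
β = ln(0.275/0.061) / (4.3 − 1.4) = ln(4.508) / 2.9 = 1.5059 / 2.9 = 0.5193 km⁻¹

0.000519 m⁻¹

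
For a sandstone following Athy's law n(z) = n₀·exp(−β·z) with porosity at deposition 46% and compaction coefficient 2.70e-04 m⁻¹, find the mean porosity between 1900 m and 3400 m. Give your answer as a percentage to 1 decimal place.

Working in km (1 km = 1000 m; β in km⁻¹ = β in m⁻¹ × 1000):
⟨n⟩ = (1/(z₂−z₁)) ∫ n₀ e^(−βz) dz = n₀·(e^(−β·z₁) − e^(−β·z₂)) / (β·(z₂−z₁))
e^(−0.27×1.9) = 0.5987; e^(−0.27×3.4) = 0.3993
⟨n⟩ = 0.46 × (0.5987 − 0.3993) / (0.27 × 1.5) = 0.46 × 0.4923 = 0.2265

22.6%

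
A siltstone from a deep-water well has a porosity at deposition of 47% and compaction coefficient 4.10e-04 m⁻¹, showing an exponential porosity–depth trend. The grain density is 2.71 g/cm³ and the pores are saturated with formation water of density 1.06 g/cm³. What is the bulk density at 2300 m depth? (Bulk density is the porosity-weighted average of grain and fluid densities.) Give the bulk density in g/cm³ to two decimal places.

Working in km (1 km = 1000 m; c in km⁻¹ = c in m⁻¹ × 1000):
Porosity at depth: φ = 0.47·exp(−0.41×2.3) = 0.47×0.3895 = 0.1830
Bulk density: ρ_b = (1−φ)ρ_g + φ·ρ_f = 0.8170×2.71 + 0.1830×1.06
       = 2.214 + 0.194 = 2.408 g/cm³

2.41 g/cm³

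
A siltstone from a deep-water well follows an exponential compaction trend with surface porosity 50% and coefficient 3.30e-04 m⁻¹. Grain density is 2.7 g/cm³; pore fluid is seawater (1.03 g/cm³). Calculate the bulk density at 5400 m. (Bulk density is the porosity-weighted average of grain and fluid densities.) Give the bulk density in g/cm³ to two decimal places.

Working in km (1 km = 1000 m; β in km⁻¹ = β in m⁻¹ × 1000):
Porosity at depth: φ = 0.5·exp(−0.33×5.4) = 0.5×0.1683 = 0.0842
Bulk density: ρ_b = (1−φ)ρ_g + φ·ρ_f = 0.9158×2.7 + 0.0842×1.03
       = 2.473 + 0.087 = 2.559 g/cm³

2.56 g/cm³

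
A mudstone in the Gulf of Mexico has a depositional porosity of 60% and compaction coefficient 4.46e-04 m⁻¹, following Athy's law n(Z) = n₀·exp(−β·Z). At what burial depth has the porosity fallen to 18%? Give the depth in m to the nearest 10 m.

Working in km (1 km = 1000 m; β in km⁻¹ = β in m⁻¹ × 1000):
Invert Athy's law: Z = ln(n₀/n) / β
Z = ln(0.6/0.18) / 0.446 = ln(3.333) / 0.446 = 1.2040 / 0.446 = 2.699 km

2700 m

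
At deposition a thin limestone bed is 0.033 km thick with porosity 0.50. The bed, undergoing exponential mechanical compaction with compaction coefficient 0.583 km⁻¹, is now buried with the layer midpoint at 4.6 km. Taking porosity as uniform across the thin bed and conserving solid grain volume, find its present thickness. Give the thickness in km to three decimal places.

Porosity at 4.6 km: n = 0.5·exp(−0.583×4.6) = 0.0342
Solid-volume conservation: h(1−n) = h₀(1−n₀) ⇒ h = h₀·(1−n₀)/(1−n)
h = 0.033 × (1 − 0.5)/(1 − 0.0342) = 0.033 × 0.5177 = 0.0171 km

0.017 km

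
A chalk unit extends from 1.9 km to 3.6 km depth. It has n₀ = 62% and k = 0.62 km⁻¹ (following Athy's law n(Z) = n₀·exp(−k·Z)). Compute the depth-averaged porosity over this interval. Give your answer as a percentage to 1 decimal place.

⟨n⟩ = (1/(Z₂−Z₁)) ∫ n₀ e^(−kZ) dZ = n₀·(e^(−k·Z₁) − e^(−k·Z₂)) / (k·(Z₂−Z₁))
e^(−0.62×1.9) = 0.3079; e^(−0.62×3.6) = 0.1073
⟨n⟩ = 0.62 × (0.3079 − 0.1073) / (0.62 × 1.7) = 0.62 × 0.1903 = 0.1180

11.8%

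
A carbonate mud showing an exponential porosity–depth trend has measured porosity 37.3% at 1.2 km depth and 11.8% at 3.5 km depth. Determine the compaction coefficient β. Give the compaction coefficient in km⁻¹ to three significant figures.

0.500 km⁻¹

Athy: φ(Z) = φ₀ e^(−βZ) ⇒ φ₁/φ₂ = e^{β(Z₂−Z₁)} ⇒ β = ln(φ₁/φ₂)/(Z₂−Z₁)
β = ln(0.373/0.118) / (3.5 − 1.2) = ln(3.161) / 2.3 = 1.1509 / 2.3 = 0.5004 km⁻¹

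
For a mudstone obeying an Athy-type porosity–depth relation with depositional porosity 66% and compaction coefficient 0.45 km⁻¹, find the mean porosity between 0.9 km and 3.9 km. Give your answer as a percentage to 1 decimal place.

⟨φ⟩ = (1/(Z₂−Z₁)) ∫ φ₀ e^(−kZ) dZ = φ₀·(e^(−k·Z₁) − e^(−k·Z₂)) / (k·(Z₂−Z₁))
e^(−0.45×0.9) = 0.6670; e^(−0.45×3.9) = 0.1729
⟨φ⟩ = 0.66 × (0.6670 − 0.1729) / (0.45 × 3) = 0.66 × 0.3660 = 0.2415

24.2%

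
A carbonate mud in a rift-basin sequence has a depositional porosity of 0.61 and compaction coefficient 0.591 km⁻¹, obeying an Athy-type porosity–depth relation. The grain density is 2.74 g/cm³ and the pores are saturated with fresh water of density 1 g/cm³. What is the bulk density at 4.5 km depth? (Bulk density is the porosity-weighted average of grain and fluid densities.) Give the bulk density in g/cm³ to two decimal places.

Porosity at depth: φ = 0.61·exp(−0.591×4.5) = 0.61×0.0700 = 0.0427
Bulk density: ρ_b = (1−φ)ρ_g + φ·ρ_f = 0.9573×2.74 + 0.0427×1
       = 2.623 + 0.043 = 2.666 g/cm³

2.67 g/cm³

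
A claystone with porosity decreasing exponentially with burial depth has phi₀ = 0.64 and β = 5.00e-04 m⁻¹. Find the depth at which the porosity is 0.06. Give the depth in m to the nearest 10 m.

Working in km (1 km = 1000 m; β in km⁻¹ = β in m⁻¹ × 1000):
Invert Athy's law: Z = ln(phi₀/phi) / β
Z = ln(0.64/0.06) / 0.5 = ln(10.67) / 0.5 = 2.3671 / 0.5 = 4.734 km

4730 m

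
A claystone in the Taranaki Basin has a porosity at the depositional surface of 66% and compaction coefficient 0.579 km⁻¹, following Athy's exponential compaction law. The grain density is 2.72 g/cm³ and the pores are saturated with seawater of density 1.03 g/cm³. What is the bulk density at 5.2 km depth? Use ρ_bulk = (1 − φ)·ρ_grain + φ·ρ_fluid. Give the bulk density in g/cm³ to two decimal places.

2.67 g/cm³

Porosity at depth: n = 0.66·exp(−0.579×5.2) = 0.66×0.0493 = 0.0325
Bulk density: ρ_b = (1−n)ρ_g + n·ρ_f = 0.9675×2.72 + 0.0325×1.03
       = 2.632 + 0.033 = 2.665 g/cm³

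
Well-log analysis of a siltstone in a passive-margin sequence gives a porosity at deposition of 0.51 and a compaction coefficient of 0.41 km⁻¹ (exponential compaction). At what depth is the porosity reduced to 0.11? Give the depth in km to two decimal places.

3.74 km

Invert Athy's law: d = ln(phi₀/phi) / k
d = ln(0.51/0.11) / 0.41 = ln(4.636) / 0.41 = 1.5339 / 0.41 = 3.741 km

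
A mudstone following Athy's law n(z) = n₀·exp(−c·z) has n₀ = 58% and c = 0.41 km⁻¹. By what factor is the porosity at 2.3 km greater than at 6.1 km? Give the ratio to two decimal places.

n(z₁)/n(z₂) = e^(−c·z₁)/e^(−c·z₂) = e^{c(z₂−z₁)}
= exp(0.41 × 3.8) = exp(1.558) = 4.7493

4.75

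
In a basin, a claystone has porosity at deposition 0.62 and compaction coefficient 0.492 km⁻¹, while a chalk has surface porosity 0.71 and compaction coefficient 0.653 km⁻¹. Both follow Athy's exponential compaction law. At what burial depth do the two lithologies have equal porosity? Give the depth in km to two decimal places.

Set phi₀ₐ e^(−kₐz) = phi₀ᵦ e^(−kᵦz) ⇒ ln(phi₀ₐ/phi₀ᵦ) = (kₐ − kᵦ)·z
z = ln(0.62/0.71) / (0.492 − 0.653) = -0.1355 / -0.161 = 0.842 km

0.84 km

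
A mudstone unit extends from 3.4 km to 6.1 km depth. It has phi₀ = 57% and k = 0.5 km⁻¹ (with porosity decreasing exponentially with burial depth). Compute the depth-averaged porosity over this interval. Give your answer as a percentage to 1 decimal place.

5.7%

⟨phi⟩ = (1/(Z₂−Z₁)) ∫ phi₀ e^(−kZ) dZ = phi₀·(e^(−k·Z₁) − e^(−k·Z₂)) / (k·(Z₂−Z₁))
e^(−0.5×3.4) = 0.1827; e^(−0.5×6.1) = 0.0474
⟨phi⟩ = 0.57 × (0.1827 − 0.0474) / (0.5 × 2.7) = 0.57 × 0.1002 = 0.0571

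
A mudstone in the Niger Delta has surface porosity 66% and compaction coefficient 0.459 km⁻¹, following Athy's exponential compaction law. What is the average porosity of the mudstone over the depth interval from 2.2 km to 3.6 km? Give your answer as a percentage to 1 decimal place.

17.7%

⟨phi⟩ = (1/(z₂−z₁)) ∫ phi₀ e^(−cz) dz = phi₀·(e^(−c·z₁) − e^(−c·z₂)) / (c·(z₂−z₁))
e^(−0.459×2.2) = 0.3643; e^(−0.459×3.6) = 0.1916
⟨phi⟩ = 0.66 × (0.3643 − 0.1916) / (0.459 × 1.4) = 0.66 × 0.2688 = 0.1774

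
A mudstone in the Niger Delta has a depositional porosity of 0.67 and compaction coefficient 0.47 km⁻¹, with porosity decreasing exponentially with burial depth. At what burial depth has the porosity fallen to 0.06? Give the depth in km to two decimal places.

Invert Athy's law: Z = ln(φ₀/φ) / β
Z = ln(0.67/0.06) / 0.47 = ln(11.17) / 0.47 = 2.4129 / 0.47 = 5.134 km

5.13 km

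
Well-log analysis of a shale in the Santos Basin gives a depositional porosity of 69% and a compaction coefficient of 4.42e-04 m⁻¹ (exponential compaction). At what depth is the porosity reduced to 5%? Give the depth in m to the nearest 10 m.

Working in km (1 km = 1000 m; k in km⁻¹ = k in m⁻¹ × 1000):
Invert Athy's law: d = ln(φ₀/φ) / k
d = ln(0.69/0.05) / 0.442 = ln(13.8) / 0.442 = 2.6247 / 0.442 = 5.938 km

5940 m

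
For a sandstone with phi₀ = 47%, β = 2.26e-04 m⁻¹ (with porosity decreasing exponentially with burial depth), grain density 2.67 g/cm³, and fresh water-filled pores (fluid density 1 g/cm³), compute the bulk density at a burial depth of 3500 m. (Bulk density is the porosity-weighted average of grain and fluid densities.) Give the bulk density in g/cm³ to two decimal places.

2.31 g/cm³

Working in km (1 km = 1000 m; β in km⁻¹ = β in m⁻¹ × 1000):
Porosity at depth: phi = 0.47·exp(−0.226×3.5) = 0.47×0.4534 = 0.2131
Bulk density: ρ_b = (1−phi)ρ_g + phi·ρ_f = 0.7869×2.67 + 0.2131×1
       = 2.101 + 0.213 = 2.314 g/cm³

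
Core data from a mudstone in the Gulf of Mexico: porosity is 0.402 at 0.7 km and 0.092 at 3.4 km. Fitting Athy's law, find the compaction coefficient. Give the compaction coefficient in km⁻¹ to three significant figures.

0.546 km⁻¹

Athy: n(d) = n₀ e^(−cd) ⇒ n₁/n₂ = e^{c(d₂−d₁)} ⇒ c = ln(n₁/n₂)/(d₂−d₁)
c = ln(0.402/0.092) / (3.4 − 0.7) = ln(4.37) / 2.7 = 1.4747 / 2.7 = 0.5462 km⁻¹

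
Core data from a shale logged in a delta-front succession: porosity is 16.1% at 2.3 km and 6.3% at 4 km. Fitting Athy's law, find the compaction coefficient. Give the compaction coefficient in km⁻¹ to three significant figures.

Athy: φ(d) = φ₀ e^(−cd) ⇒ φ₁/φ₂ = e^{c(d₂−d₁)} ⇒ c = ln(φ₁/φ₂)/(d₂−d₁)
c = ln(0.161/0.063) / (4 − 2.3) = ln(2.556) / 1.7 = 0.9383 / 1.7 = 0.5519 km⁻¹

0.552 km⁻¹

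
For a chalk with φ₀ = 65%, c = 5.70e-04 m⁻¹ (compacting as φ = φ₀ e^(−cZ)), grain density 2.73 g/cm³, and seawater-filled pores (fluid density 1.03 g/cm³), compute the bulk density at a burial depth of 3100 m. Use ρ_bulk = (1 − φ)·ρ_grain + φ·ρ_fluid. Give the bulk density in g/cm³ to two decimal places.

2.54 g/cm³

Working in km (1 km = 1000 m; c in km⁻¹ = c in m⁻¹ × 1000):
Porosity at depth: φ = 0.65·exp(−0.57×3.1) = 0.65×0.1708 = 0.1110
Bulk density: ρ_b = (1−φ)ρ_g + φ·ρ_f = 0.8890×2.73 + 0.1110×1.03
       = 2.427 + 0.114 = 2.541 g/cm³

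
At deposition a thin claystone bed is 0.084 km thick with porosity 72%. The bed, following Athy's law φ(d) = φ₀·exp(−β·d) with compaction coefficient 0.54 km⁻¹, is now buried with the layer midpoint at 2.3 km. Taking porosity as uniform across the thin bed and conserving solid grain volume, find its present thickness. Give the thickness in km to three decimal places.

0.030 km

Porosity at 2.3 km: φ = 0.72·exp(−0.54×2.3) = 0.2079
Solid-volume conservation: h(1−φ) = h₀(1−φ₀) ⇒ h = h₀·(1−φ₀)/(1−φ)
h = 0.084 × (1 − 0.72)/(1 − 0.2079) = 0.084 × 0.3535 = 0.0297 km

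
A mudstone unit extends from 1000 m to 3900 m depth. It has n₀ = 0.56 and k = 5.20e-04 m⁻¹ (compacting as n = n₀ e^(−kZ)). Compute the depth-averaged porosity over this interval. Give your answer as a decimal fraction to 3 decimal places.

0.172

Working in km (1 km = 1000 m; k in km⁻¹ = k in m⁻¹ × 1000):
⟨n⟩ = (1/(Z₂−Z₁)) ∫ n₀ e^(−kZ) dZ = n₀·(e^(−k·Z₁) − e^(−k·Z₂)) / (k·(Z₂−Z₁))
e^(−0.52×1) = 0.5945; e^(−0.52×3.9) = 0.1316
⟨n⟩ = 0.56 × (0.5945 − 0.1316) / (0.52 × 2.9) = 0.56 × 0.3070 = 0.1719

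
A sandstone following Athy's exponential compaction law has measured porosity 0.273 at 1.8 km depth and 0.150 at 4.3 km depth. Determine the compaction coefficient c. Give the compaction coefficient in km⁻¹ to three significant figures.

Athy: φ(z) = φ₀ e^(−cz) ⇒ φ₁/φ₂ = e^{c(z₂−z₁)} ⇒ c = ln(φ₁/φ₂)/(z₂−z₁)
c = ln(0.273/0.15) / (4.3 − 1.8) = ln(1.82) / 2.5 = 0.5988 / 2.5 = 0.2395 km⁻¹

0.240 km⁻¹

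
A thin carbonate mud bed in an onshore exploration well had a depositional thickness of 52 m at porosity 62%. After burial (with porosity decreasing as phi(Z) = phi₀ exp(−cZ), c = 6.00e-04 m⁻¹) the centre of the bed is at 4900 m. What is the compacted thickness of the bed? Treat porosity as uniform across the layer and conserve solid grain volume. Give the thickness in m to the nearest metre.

Working in km (1 km = 1000 m; c in km⁻¹ = c in m⁻¹ × 1000):
Porosity at 4.9 km: phi = 0.62·exp(−0.6×4.9) = 0.0328
Solid-volume conservation: h(1−phi) = h₀(1−phi₀) ⇒ h = h₀·(1−phi₀)/(1−phi)
h = 0.052 × (1 − 0.62)/(1 − 0.0328) = 0.052 × 0.3929 = 0.0204 km

20 m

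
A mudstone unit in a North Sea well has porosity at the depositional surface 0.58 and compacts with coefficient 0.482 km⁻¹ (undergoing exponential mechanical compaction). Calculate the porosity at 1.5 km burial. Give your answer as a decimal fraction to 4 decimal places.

φ = φ₀·exp(−c·Z) = 0.58 × exp(−0.482 × 1.5) = 0.58 × exp(−0.723)
  = 0.58 × 0.4853 = 0.2815

0.2815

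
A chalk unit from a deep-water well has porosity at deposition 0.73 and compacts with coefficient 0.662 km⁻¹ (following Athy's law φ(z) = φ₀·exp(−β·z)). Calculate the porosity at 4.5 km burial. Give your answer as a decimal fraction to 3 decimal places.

0.037

φ = φ₀·exp(−β·z) = 0.73 × exp(−0.662 × 4.5) = 0.73 × exp(−2.979)
  = 0.73 × 0.0508 = 0.0371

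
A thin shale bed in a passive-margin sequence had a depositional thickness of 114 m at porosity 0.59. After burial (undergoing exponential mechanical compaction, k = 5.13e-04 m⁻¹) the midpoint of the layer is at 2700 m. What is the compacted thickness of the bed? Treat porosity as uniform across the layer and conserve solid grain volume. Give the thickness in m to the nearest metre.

Working in km (1 km = 1000 m; k in km⁻¹ = k in m⁻¹ × 1000):
Porosity at 2.7 km: n = 0.59·exp(−0.513×2.7) = 0.1477
Solid-volume conservation: h(1−n) = h₀(1−n₀) ⇒ h = h₀·(1−n₀)/(1−n)
h = 0.114 × (1 − 0.59)/(1 − 0.1477) = 0.114 × 0.4810 = 0.0548 km

55 m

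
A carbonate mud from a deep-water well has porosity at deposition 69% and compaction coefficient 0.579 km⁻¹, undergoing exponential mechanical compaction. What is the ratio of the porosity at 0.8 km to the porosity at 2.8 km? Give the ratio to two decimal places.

3.18

phi(Z₁)/phi(Z₂) = e^(−β·Z₁)/e^(−β·Z₂) = e^{β(Z₂−Z₁)}
= exp(0.579 × 2) = exp(1.158) = 3.1836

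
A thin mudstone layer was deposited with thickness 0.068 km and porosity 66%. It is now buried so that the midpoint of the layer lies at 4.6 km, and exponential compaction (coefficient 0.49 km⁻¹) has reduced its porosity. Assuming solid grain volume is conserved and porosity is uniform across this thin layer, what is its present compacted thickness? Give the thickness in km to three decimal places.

Porosity at 4.6 km: φ = 0.66·exp(−0.49×4.6) = 0.0693
Solid-volume conservation: h(1−φ) = h₀(1−φ₀) ⇒ h = h₀·(1−φ₀)/(1−φ)
h = 0.068 × (1 − 0.66)/(1 − 0.0693) = 0.068 × 0.3653 = 0.0248 km

0.025 km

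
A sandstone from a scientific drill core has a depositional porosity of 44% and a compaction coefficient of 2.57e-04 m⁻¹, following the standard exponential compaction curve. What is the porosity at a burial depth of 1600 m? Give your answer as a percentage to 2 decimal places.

29.17%

Working in km (1 km = 1000 m; k in km⁻¹ = k in m⁻¹ × 1000):
phi = phi₀·exp(−k·z) = 0.44 × exp(−0.257 × 1.6) = 0.44 × exp(−0.4112)
  = 0.44 × 0.6629 = 0.2917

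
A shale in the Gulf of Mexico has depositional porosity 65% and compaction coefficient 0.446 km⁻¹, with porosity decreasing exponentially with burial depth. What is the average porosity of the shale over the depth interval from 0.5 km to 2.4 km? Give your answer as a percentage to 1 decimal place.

⟨n⟩ = (1/(Z₂−Z₁)) ∫ n₀ e^(−kZ) dZ = n₀·(e^(−k·Z₁) − e^(−k·Z₂)) / (k·(Z₂−Z₁))
e^(−0.446×0.5) = 0.8001; e^(−0.446×2.4) = 0.3429
⟨n⟩ = 0.65 × (0.8001 − 0.3429) / (0.446 × 1.9) = 0.65 × 0.5396 = 0.3507

35.1%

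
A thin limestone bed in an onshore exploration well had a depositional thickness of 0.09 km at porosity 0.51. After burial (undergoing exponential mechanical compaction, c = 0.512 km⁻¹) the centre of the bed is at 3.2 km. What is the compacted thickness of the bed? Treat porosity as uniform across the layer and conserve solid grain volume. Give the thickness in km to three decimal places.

0.049 km

Porosity at 3.2 km: phi = 0.51·exp(−0.512×3.2) = 0.0991
Solid-volume conservation: h(1−phi) = h₀(1−phi₀) ⇒ h = h₀·(1−phi₀)/(1−phi)
h = 0.09 × (1 − 0.51)/(1 − 0.0991) = 0.09 × 0.5439 = 0.0490 km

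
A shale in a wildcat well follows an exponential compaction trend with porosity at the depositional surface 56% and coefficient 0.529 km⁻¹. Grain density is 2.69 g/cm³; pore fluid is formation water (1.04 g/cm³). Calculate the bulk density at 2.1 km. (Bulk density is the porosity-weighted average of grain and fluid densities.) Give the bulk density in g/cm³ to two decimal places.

Porosity at depth: phi = 0.56·exp(−0.529×2.1) = 0.56×0.3293 = 0.1844
Bulk density: ρ_b = (1−phi)ρ_g + phi·ρ_f = 0.8156×2.69 + 0.1844×1.04
       = 2.194 + 0.192 = 2.386 g/cm³

2.39 g/cm³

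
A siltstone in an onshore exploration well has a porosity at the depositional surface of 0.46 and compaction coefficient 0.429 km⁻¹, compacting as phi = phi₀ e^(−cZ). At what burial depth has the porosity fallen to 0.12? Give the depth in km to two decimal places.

3.13 km

Invert Athy's law: Z = ln(phi₀/phi) / c
Z = ln(0.46/0.12) / 0.429 = ln(3.833) / 0.429 = 1.3437 / 0.429 = 3.132 km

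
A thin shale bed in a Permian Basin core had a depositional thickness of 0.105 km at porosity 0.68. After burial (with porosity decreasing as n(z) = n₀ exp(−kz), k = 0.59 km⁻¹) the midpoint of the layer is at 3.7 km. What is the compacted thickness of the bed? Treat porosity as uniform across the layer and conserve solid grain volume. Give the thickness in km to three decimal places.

0.036 km

Porosity at 3.7 km: n = 0.68·exp(−0.59×3.7) = 0.0766
Solid-volume conservation: h(1−n) = h₀(1−n₀) ⇒ h = h₀·(1−n₀)/(1−n)
h = 0.105 × (1 − 0.68)/(1 − 0.0766) = 0.105 × 0.3466 = 0.0364 km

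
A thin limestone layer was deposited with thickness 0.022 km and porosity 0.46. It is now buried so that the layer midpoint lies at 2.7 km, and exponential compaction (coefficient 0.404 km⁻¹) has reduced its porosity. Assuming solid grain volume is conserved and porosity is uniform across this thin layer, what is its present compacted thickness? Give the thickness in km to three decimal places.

0.014 km

Porosity at 2.7 km: n = 0.46·exp(−0.404×2.7) = 0.1545
Solid-volume conservation: h(1−n) = h₀(1−n₀) ⇒ h = h₀·(1−n₀)/(1−n)
h = 0.022 × (1 − 0.46)/(1 − 0.1545) = 0.022 × 0.6387 = 0.0141 km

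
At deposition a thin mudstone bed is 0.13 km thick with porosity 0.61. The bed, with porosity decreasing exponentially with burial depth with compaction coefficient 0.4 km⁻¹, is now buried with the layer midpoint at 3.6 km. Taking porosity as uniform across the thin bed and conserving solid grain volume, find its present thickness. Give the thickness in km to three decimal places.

0.059 km

Porosity at 3.6 km: n = 0.61·exp(−0.4×3.6) = 0.1445
Solid-volume conservation: h(1−n) = h₀(1−n₀) ⇒ h = h₀·(1−n₀)/(1−n)
h = 0.13 × (1 − 0.61)/(1 − 0.1445) = 0.13 × 0.4559 = 0.0593 km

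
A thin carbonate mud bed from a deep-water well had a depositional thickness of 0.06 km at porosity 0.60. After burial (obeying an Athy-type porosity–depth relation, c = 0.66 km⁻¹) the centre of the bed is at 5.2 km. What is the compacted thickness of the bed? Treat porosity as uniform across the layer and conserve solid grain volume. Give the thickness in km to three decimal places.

0.024 km

Porosity at 5.2 km: φ = 0.6·exp(−0.66×5.2) = 0.0194
Solid-volume conservation: h(1−φ) = h₀(1−φ₀) ⇒ h = h₀·(1−φ₀)/(1−φ)
h = 0.06 × (1 − 0.6)/(1 − 0.0194) = 0.06 × 0.4079 = 0.0245 km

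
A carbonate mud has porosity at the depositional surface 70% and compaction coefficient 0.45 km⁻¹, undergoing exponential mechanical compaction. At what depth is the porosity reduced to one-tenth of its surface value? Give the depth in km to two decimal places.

phi/phi₀ = 1/10 ⇒ exp(−β·z) = 1/10 ⇒ z = ln(10) / β
z = 2.3026 / 0.45 = 5.117 km

5.12 km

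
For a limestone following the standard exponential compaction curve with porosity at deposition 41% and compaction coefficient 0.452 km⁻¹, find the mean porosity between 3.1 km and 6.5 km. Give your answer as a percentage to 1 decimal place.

5.2%

⟨φ⟩ = (1/(Z₂−Z₁)) ∫ φ₀ e^(−βZ) dZ = φ₀·(e^(−β·Z₁) − e^(−β·Z₂)) / (β·(Z₂−Z₁))
e^(−0.452×3.1) = 0.2463; e^(−0.452×6.5) = 0.0530
⟨φ⟩ = 0.41 × (0.2463 − 0.0530) / (0.452 × 3.4) = 0.41 × 0.1258 = 0.0516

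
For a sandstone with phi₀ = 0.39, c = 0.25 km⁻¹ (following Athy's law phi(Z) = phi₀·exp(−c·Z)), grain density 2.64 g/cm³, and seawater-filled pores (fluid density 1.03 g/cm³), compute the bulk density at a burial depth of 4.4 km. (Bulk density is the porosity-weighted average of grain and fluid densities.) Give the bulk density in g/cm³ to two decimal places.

2.43 g/cm³

Porosity at depth: phi = 0.39·exp(−0.25×4.4) = 0.39×0.3329 = 0.1298
Bulk density: ρ_b = (1−phi)ρ_g + phi·ρ_f = 0.8702×2.64 + 0.1298×1.03
       = 2.297 + 0.134 = 2.431 g/cm³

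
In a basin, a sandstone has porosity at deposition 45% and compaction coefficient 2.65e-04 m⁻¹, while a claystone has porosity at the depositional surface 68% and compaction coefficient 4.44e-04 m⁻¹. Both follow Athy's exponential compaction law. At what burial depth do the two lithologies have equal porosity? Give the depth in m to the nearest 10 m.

Working in km (1 km = 1000 m; β in km⁻¹ = β in m⁻¹ × 1000):
Set n₀ₐ e^(−βₐd) = n₀ᵦ e^(−βᵦd) ⇒ ln(n₀ₐ/n₀ᵦ) = (βₐ − βᵦ)·d
d = ln(0.45/0.68) / (0.265 − 0.444) = -0.4128 / -0.179 = 2.306 km

2310 m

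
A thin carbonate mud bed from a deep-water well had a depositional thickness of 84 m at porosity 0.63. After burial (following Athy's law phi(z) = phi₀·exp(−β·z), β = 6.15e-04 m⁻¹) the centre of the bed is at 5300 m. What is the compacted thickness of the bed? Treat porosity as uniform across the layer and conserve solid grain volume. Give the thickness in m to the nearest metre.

Working in km (1 km = 1000 m; β in km⁻¹ = β in m⁻¹ × 1000):
Porosity at 5.3 km: phi = 0.63·exp(−0.615×5.3) = 0.0242
Solid-volume conservation: h(1−phi) = h₀(1−phi₀) ⇒ h = h₀·(1−phi₀)/(1−phi)
h = 0.084 × (1 − 0.63)/(1 − 0.0242) = 0.084 × 0.3792 = 0.0319 km

32 m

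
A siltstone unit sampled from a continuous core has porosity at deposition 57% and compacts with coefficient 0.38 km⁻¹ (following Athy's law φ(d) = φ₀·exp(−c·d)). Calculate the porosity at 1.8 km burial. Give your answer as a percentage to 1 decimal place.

φ = φ₀·exp(−c·d) = 0.57 × exp(−0.38 × 1.8) = 0.57 × exp(−0.684)
  = 0.57 × 0.5046 = 0.2876

28.8%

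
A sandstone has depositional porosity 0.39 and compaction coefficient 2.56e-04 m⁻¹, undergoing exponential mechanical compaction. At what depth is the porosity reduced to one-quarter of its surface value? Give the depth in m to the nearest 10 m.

Working in km (1 km = 1000 m; β in km⁻¹ = β in m⁻¹ × 1000):
n/n₀ = 1/4 ⇒ exp(−β·Z) = 1/4 ⇒ Z = ln(4) / β
Z = 1.3863 / 0.256 = 5.415 km

5420 m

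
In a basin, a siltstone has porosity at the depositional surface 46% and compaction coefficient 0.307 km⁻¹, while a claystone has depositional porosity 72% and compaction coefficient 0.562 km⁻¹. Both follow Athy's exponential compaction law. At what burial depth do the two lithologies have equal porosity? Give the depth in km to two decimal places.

1.76 km

Set n₀ₐ e^(−βₐd) = n₀ᵦ e^(−βᵦd) ⇒ ln(n₀ₐ/n₀ᵦ) = (βₐ − βᵦ)·d
d = ln(0.46/0.72) / (0.307 − 0.562) = -0.4480 / -0.255 = 1.757 km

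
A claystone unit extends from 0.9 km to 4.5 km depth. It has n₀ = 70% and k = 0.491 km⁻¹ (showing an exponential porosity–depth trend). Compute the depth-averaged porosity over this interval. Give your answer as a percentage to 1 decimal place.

21.1%

⟨n⟩ = (1/(Z₂−Z₁)) ∫ n₀ e^(−kZ) dZ = n₀·(e^(−k·Z₁) − e^(−k·Z₂)) / (k·(Z₂−Z₁))
e^(−0.491×0.9) = 0.6428; e^(−0.491×4.5) = 0.1098
⟨n⟩ = 0.7 × (0.6428 − 0.1098) / (0.491 × 3.6) = 0.7 × 0.3016 = 0.2111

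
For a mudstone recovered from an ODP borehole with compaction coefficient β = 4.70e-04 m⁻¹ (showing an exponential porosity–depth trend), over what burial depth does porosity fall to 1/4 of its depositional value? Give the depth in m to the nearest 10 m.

Working in km (1 km = 1000 m; β in km⁻¹ = β in m⁻¹ × 1000):
n/n₀ = 1/4 ⇒ exp(−β·Z) = 1/4 ⇒ Z = ln(4) / β
Z = 1.3863 / 0.47 = 2.950 km

2950 m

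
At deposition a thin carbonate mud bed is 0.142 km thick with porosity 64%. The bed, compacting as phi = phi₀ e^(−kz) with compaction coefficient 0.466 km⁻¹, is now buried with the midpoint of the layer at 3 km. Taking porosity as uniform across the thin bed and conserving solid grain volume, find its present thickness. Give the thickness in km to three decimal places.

0.061 km

Porosity at 3 km: phi = 0.64·exp(−0.466×3) = 0.1581
Solid-volume conservation: h(1−phi) = h₀(1−phi₀) ⇒ h = h₀·(1−phi₀)/(1−phi)
h = 0.142 × (1 − 0.64)/(1 − 0.1581) = 0.142 × 0.4276 = 0.0607 km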